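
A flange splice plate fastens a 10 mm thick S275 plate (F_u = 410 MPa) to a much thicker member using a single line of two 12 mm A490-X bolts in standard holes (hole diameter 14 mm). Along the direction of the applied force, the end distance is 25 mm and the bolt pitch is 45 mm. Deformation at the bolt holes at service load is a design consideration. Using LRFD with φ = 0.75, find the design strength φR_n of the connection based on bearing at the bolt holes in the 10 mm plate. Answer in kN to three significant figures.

Per bolt r_n = 1.2 l_c t F_u ≤ 2.4 d t F_u; upper limit = 2.4 × 12 × 10 × 410 / 1000 = 118.1 kN.
Edge bolt: l_c = 25 − 14/2 = 18 mm → 1.2 × 18 × 10 × 410 / 1000 = 88.56 → r_n = 88.56 kN.
Interior bolts: l_c = 45 − 14 = 31 mm → 1.2 × 31 × 10 × 410 / 1000 = 152.5 → r_n = 118.1 kN.
R_n = 1 × 88.56 + 1 × 118.1 = 206.6 kN.
Design strength φR_n = 0.75 × 206.6 = 155 kN.

155 kN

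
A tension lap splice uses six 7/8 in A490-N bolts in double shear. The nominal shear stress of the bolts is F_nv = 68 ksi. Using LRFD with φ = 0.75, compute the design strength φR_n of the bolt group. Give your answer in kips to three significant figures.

368 kips

A_b = π × 0.875² / 4 = 0.6013 in².
R_n = F_nv · A_b · n · n_s = 68 × 0.6013 × 6 × 2 = 490.7 kips.
Design strength φR_n = 0.75 × 490.7 = 368 kips.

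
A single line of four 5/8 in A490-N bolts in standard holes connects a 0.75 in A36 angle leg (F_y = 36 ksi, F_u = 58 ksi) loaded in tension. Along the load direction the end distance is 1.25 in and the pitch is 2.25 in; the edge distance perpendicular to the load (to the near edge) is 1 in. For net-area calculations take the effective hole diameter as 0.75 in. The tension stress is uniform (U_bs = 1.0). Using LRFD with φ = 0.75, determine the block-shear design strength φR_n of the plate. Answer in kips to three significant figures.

Shear plane L_v = 1.25 + 3·2.25 = 8 in; A_gv = 8 × 0.75 = 6 in².
A_nv = (8 − 3.5·0.75) × 0.75 = 4.031 in².
A_nt = (1 − 0.5·0.75) × 0.75 = 0.4688 in².
0.6 F_u A_nv = 140.3 kips; 0.6 F_y A_gv = 129.6 kips → shear yielding governs the shear term.
R_n = 129.6 + 1.0 × 58 × 0.4688 = 156.8 kips.
Design strength φR_n = 0.75 × 156.8 = 118 kips.

118 kips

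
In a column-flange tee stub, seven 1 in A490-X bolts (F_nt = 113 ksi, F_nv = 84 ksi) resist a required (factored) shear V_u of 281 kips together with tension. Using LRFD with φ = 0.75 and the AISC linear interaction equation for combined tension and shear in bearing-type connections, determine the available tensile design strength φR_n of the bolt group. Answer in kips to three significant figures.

228 kips

A_b = π·1²/4 = 0.7854 in²; f_rv = 281 / (7 × 0.7854) = 51.11 ksi.
F'_nt = 1.3 F_nt − (F_nt / φF_nv) f_rv = 1.3·113 − (113/(0.75·84))·51.11 = 55.22 ksi, capped at F_nt → F'_nt = 55.22 ksi.
R_n = F'_nt · A_b · n = 55.22 × 0.7854 × 7 = 303.6 kips.
Design strength φR_n = 0.75 × 303.6 = 228 kips.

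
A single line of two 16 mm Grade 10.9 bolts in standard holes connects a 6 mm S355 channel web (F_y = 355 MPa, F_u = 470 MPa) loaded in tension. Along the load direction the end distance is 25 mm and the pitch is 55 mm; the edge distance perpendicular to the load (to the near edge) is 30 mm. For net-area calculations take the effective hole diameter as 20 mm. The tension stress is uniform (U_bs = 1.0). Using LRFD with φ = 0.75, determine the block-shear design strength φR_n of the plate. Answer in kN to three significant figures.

106 kN

Shear plane L_v = 25 + 1·55 = 80 mm; A_gv = 80 × 6 = 480 mm².
A_nv = (80 − 1.5·20) × 6 = 300 mm².
A_nt = (30 − 0.5·20) × 6 = 120 mm².
0.6 F_u A_nv = 84.6 kN; 0.6 F_y A_gv = 102.2 kN → shear rupture governs the shear term.
R_n = 84.6 + 1.0 × 470 × 120 / 1000 = 141 kN.
Design strength φR_n = 0.75 × 141 = 106 kN.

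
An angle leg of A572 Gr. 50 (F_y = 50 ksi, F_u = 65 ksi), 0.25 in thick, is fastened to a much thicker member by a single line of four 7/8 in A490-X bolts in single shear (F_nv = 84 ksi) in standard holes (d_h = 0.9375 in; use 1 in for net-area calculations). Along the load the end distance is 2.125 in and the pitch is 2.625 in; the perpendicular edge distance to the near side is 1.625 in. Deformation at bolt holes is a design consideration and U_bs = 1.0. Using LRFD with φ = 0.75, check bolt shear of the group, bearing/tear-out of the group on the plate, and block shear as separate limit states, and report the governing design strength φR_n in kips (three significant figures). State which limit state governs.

Bolt shear: A_b = π·0.875²/4 = 0.6013 in²; R_n = 84 × 0.6013 × 4 × 1 = 202 kips → 0.75 × 202 = 152 kips.
Bearing: edge l_c = 1.656, r_n = 32.3 kips; interior l_c = 1.688, r_n = 32.91 kips; R_n = 32.3 + 3·32.91 = 131 kips → 98.3 kips.
Block shear: A_gv = 2.5, A_nv = 1.625, A_nt = 0.2812 in²; R_n = min(0.6F_uA_nv, 0.6F_yA_gv) + U_bs·F_u·A_nt = 81.66 kips → 61.2 kips.
Block shear governs: 61.2 kips.

61.2 kips (block shear governs)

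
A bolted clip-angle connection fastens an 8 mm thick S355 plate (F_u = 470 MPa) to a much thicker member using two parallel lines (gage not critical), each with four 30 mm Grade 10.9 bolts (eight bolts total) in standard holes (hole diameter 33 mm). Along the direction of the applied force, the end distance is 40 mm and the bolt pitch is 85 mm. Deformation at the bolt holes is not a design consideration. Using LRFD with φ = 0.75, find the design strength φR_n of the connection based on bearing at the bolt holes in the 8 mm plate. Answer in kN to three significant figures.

Per bolt r_n = 1.5 l_c t F_u ≤ 3.0 d t F_u; upper limit = 3.0 × 30 × 8 × 470 / 1000 = 338.4 kN.
Edge bolt: l_c = 40 − 33/2 = 23.5 mm → 1.5 × 23.5 × 8 × 470 / 1000 = 132.5 → r_n = 132.5 kN.
Interior bolts: l_c = 85 − 33 = 52 mm → 1.5 × 52 × 8 × 470 / 1000 = 293.3 → r_n = 293.3 kN.
R_n = 2 × 132.5 + 6 × 293.3 = 2025 kN.
Design strength φR_n = 0.75 × 2025 = 1520 kN.

1520 kN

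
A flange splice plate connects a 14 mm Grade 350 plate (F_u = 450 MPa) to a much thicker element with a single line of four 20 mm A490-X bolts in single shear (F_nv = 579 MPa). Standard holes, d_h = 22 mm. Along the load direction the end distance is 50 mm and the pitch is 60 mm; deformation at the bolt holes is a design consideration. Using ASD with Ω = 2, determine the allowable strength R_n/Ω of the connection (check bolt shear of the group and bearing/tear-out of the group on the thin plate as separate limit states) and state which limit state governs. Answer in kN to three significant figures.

Bolt shear: A_b = π·20²/4 = 314.2 mm²; R_n = 579 × 314.2 × 4 × 1 / 1000 = 727.6 kN → 727.6 / 2 = 364 kN.
Bearing (1.2 l_c t F_u ≤ 2.4 d t F_u): upper limit = 2.4·20·14·450 / 1000 = 302.4 kN.
  Edge l_c = 50 − 22/2 = 39 → r_n = 294.8 kN; interior l_c = 60 − 22 = 38 → r_n = 287.3 kN.
  R_n,bearing = 1·294.8 + 3·287.3 = 1157 kN → 1157 / 2 = 578 kN.
Bolt shear governs: 364 kN.

364 kN (bolt shear governs)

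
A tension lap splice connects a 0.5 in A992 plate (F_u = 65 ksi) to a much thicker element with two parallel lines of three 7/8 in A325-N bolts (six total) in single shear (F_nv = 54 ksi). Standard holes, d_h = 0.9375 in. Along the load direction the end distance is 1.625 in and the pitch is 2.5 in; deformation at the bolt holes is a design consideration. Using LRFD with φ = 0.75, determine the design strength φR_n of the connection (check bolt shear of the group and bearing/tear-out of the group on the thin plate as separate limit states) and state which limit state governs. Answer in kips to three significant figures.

146 kips (bolt shear governs)

Bolt shear: A_b = π·0.875²/4 = 0.6013 in²; R_n = 54 × 0.6013 × 6 × 1 = 194.8 kips → 0.75 × 194.8 = 146 kips.
Bearing (1.2 l_c t F_u ≤ 2.4 d t F_u): upper limit = 2.4·0.875·0.5·65 = 68.25 kips.
  Edge l_c = 1.625 − 0.9375/2 = 1.156 → r_n = 45.09 kips; interior l_c = 2.5 − 0.9375 = 1.562 → r_n = 60.94 kips.
  R_n,bearing = 2·45.09 + 4·60.94 = 333.9 kips → 0.75 × 333.9 = 250 kips.
Bolt shear governs: 146 kips.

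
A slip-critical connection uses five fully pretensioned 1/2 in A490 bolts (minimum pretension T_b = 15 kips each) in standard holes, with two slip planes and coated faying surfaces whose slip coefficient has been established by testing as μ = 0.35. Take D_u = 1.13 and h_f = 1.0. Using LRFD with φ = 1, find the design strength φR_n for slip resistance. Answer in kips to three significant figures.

R_n = μ · D_u · h_f · T_b · n_s · n_b = 0.35 × 1.13 × 1.0 × 15 × 2 × 5 = 59.32 kips.
Design strength φR_n = 1 × 59.32 = 59.3 kips.

59.3 kips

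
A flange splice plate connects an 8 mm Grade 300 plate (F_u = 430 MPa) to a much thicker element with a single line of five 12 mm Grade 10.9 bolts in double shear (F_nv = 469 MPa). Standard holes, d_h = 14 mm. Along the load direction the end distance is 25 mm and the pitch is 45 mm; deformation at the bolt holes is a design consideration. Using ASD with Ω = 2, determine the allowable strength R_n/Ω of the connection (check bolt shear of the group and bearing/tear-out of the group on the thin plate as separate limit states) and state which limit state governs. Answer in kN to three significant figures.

Bolt shear: A_b = π·12²/4 = 113.1 mm²; R_n = 469 × 113.1 × 5 × 2 / 1000 = 530.4 kN → 530.4 / 2 = 265 kN.
Bearing (1.2 l_c t F_u ≤ 2.4 d t F_u): upper limit = 2.4·12·8·430 / 1000 = 99.07 kN.
  Edge l_c = 25 − 14/2 = 18 → r_n = 74.3 kN; interior l_c = 45 − 14 = 31 → r_n = 99.07 kN.
  R_n,bearing = 1·74.3 + 4·99.07 = 470.6 kN → 470.6 / 2 = 235 kN.
Bearing governs: 235 kN.

235 kN (bearing governs)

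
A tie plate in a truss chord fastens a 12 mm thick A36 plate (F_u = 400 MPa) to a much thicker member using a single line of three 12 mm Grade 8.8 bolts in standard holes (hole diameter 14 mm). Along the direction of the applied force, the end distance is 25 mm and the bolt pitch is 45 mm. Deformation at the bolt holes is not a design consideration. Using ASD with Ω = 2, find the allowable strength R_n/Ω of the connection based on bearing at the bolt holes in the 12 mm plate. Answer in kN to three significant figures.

Per bolt r_n = 1.5 l_c t F_u ≤ 3.0 d t F_u; upper limit = 3.0 × 12 × 12 × 400 / 1000 = 172.8 kN.
Edge bolt: l_c = 25 − 14/2 = 18 mm → 1.5 × 18 × 12 × 400 / 1000 = 129.6 → r_n = 129.6 kN.
Interior bolts: l_c = 45 − 14 = 31 mm → 1.5 × 31 × 12 × 400 / 1000 = 223.2 → r_n = 172.8 kN.
R_n = 1 × 129.6 + 2 × 172.8 = 475.2 kN.
Allowable strength R_n/Ω = 475.2 / 2 = 238 kN.

238 kN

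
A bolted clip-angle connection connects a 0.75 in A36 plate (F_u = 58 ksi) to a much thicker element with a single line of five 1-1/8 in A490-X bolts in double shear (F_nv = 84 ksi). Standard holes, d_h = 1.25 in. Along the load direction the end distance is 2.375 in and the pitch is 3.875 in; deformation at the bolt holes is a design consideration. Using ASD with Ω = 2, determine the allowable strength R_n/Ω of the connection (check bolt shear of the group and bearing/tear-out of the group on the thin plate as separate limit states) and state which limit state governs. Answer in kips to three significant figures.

Bolt shear: A_b = π·1.125²/4 = 0.994 in²; R_n = 84 × 0.994 × 5 × 2 = 835 kips → 835 / 2 = 417 kips.
Bearing (1.2 l_c t F_u ≤ 2.4 d t F_u): upper limit = 2.4·1.125·0.75·58 = 117.4 kips.
  Edge l_c = 2.375 − 1.25/2 = 1.75 → r_n = 91.35 kips; interior l_c = 3.875 − 1.25 = 2.625 → r_n = 117.4 kips.
  R_n,bearing = 1·91.35 + 4·117.4 = 561.1 kips → 561.1 / 2 = 281 kips.
Bearing governs: 281 kips.

281 kips (bearing governs)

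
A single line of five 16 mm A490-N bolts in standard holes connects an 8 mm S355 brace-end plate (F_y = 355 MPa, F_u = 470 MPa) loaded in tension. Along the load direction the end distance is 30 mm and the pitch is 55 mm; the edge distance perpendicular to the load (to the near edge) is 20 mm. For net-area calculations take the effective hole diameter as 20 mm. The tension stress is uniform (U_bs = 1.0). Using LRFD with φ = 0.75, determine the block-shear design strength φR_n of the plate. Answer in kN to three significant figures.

Shear plane L_v = 30 + 4·55 = 250 mm; A_gv = 250 × 8 = 2000 mm².
A_nv = (250 − 4.5·20) × 8 = 1280 mm².
A_nt = (20 − 0.5·20) × 8 = 80 mm².
0.6 F_u A_nv = 361 kN; 0.6 F_y A_gv = 426 kN → shear rupture governs the shear term.
R_n = 361 + 1.0 × 470 × 80 / 1000 = 398.6 kN.
Design strength φR_n = 0.75 × 398.6 = 299 kN.

299 kN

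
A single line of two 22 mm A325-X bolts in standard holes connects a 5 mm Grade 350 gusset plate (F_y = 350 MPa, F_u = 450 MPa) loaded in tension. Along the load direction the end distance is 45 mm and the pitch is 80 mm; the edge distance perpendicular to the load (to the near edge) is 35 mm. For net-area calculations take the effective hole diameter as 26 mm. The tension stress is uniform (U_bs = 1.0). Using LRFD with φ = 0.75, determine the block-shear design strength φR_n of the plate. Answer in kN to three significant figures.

124 kN

Shear plane L_v = 45 + 1·80 = 125 mm; A_gv = 125 × 5 = 625 mm².
A_nv = (125 − 1.5·26) × 5 = 430 mm².
A_nt = (35 − 0.5·26) × 5 = 110 mm².
0.6 F_u A_nv = 116.1 kN; 0.6 F_y A_gv = 131.2 kN → shear rupture governs the shear term.
R_n = 116.1 + 1.0 × 450 × 110 / 1000 = 165.6 kN.
Design strength φR_n = 0.75 × 165.6 = 124 kN.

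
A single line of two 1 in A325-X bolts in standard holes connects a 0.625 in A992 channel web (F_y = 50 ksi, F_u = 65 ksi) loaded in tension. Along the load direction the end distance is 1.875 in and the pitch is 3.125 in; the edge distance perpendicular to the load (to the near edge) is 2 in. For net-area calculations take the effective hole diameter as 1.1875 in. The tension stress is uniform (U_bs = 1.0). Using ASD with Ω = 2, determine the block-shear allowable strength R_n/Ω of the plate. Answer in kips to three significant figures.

67.8 kips

Shear plane L_v = 1.875 + 1·3.125 = 5 in; A_gv = 5 × 0.625 = 3.125 in².
A_nv = (5 − 1.5·1.1875) × 0.625 = 2.012 in².
A_nt = (2 − 0.5·1.1875) × 0.625 = 0.8789 in².
0.6 F_u A_nv = 78.46 kips; 0.6 F_y A_gv = 93.75 kips → shear rupture governs the shear term.
R_n = 78.46 + 1.0 × 65 × 0.8789 = 135.6 kips.
Allowable strength R_n/Ω = 135.6 / 2 = 67.8 kips.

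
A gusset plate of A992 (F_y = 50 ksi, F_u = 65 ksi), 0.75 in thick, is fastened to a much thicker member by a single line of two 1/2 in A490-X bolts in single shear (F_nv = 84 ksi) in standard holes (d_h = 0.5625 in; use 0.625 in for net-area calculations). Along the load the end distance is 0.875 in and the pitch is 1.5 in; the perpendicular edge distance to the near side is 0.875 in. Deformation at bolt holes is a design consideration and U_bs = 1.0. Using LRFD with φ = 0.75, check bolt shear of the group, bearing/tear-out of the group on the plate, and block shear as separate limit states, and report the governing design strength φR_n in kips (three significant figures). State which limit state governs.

Bolt shear: A_b = π·0.5²/4 = 0.1963 in²; R_n = 84 × 0.1963 × 2 × 1 = 32.99 kips → 0.75 × 32.99 = 24.7 kips.
Bearing: edge l_c = 0.5938, r_n = 34.73 kips; interior l_c = 0.9375, r_n = 54.84 kips; R_n = 34.73 + 1·54.84 = 89.58 kips → 67.2 kips.
Block shear: A_gv = 1.781, A_nv = 1.078, A_nt = 0.4219 in²; R_n = min(0.6F_uA_nv, 0.6F_yA_gv) + U_bs·F_u·A_nt = 69.47 kips → 52.1 kips.
Bolt shear governs: 24.7 kips.

24.7 kips (bolt shear governs)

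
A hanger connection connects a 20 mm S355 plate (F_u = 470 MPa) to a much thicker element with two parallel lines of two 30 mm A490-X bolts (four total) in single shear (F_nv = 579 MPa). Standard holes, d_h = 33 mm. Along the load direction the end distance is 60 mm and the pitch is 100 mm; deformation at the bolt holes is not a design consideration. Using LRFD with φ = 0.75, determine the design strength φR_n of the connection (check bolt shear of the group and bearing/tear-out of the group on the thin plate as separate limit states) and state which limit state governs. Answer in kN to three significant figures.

1230 kN (bolt shear governs)

Bolt shear: A_b = π·30²/4 = 706.9 mm²; R_n = 579 × 706.9 × 4 × 1 / 1000 = 1637 kN → 0.75 × 1637 = 1230 kN.
Bearing (1.5 l_c t F_u ≤ 3.0 d t F_u): upper limit = 3.0·30·20·470 / 1000 = 846 kN.
  Edge l_c = 60 − 33/2 = 43.5 → r_n = 613.4 kN; interior l_c = 100 − 33 = 67 → r_n = 846 kN.
  R_n,bearing = 2·613.4 + 2·846 = 2919 kN → 0.75 × 2919 = 2190 kN.
Bolt shear governs: 1230 kN.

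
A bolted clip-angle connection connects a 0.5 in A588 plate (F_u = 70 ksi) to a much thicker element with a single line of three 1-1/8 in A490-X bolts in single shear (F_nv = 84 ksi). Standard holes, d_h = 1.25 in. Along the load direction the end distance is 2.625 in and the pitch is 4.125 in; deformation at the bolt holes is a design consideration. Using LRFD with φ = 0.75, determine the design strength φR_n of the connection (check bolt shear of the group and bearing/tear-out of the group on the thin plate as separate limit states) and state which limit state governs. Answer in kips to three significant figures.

188 kips (bolt shear governs)

Bolt shear: A_b = π·1.125²/4 = 0.994 in²; R_n = 84 × 0.994 × 3 × 1 = 250.5 kips → 0.75 × 250.5 = 188 kips.
Bearing (1.2 l_c t F_u ≤ 2.4 d t F_u): upper limit = 2.4·1.125·0.5·70 = 94.5 kips.
  Edge l_c = 2.625 − 1.25/2 = 2 → r_n = 84 kips; interior l_c = 4.125 − 1.25 = 2.875 → r_n = 94.5 kips.
  R_n,bearing = 1·84 + 2·94.5 = 273 kips → 0.75 × 273 = 205 kips.
Bolt shear governs: 188 kips.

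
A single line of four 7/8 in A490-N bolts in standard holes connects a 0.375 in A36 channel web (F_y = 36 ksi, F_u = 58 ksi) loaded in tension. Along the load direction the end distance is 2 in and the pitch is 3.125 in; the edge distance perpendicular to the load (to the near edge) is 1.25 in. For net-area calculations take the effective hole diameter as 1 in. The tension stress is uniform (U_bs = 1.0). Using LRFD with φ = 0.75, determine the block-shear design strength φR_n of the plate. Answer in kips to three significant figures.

81.3 kips

Shear plane L_v = 2 + 3·3.125 = 11.38 in; A_gv = 11.38 × 0.375 = 4.266 in².
A_nv = (11.38 − 3.5·1) × 0.375 = 2.953 in².
A_nt = (1.25 − 0.5·1) × 0.375 = 0.2812 in².
0.6 F_u A_nv = 102.8 kips; 0.6 F_y A_gv = 92.14 kips → shear yielding governs the shear term.
R_n = 92.14 + 1.0 × 58 × 0.2812 = 108.4 kips.
Design strength φR_n = 0.75 × 108.4 = 81.3 kips.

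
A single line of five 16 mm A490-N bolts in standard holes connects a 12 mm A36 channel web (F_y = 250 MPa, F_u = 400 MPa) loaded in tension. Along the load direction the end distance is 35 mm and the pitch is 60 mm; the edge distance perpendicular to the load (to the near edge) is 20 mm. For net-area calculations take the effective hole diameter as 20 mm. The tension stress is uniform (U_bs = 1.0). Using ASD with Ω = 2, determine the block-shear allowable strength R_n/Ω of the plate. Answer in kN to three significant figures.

Shear plane L_v = 35 + 4·60 = 275 mm; A_gv = 275 × 12 = 3300 mm².
A_nv = (275 − 4.5·20) × 12 = 2220 mm².
A_nt = (20 − 0.5·20) × 12 = 120 mm².
0.6 F_u A_nv = 532.8 kN; 0.6 F_y A_gv = 495 kN → shear yielding governs the shear term.
R_n = 495 + 1.0 × 400 × 120 / 1000 = 543 kN.
Allowable strength R_n/Ω = 543 / 2 = 272 kN.

272 kN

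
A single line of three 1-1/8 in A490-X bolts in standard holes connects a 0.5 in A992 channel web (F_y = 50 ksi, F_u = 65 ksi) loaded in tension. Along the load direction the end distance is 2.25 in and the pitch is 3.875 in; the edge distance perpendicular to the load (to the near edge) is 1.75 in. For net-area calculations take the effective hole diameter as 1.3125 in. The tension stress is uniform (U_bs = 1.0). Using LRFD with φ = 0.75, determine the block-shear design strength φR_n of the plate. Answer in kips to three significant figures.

125 kips

Shear plane L_v = 2.25 + 2·3.875 = 10 in; A_gv = 10 × 0.5 = 5 in².
A_nv = (10 − 2.5·1.3125) × 0.5 = 3.359 in².
A_nt = (1.75 − 0.5·1.3125) × 0.5 = 0.5469 in².
0.6 F_u A_nv = 131 kips; 0.6 F_y A_gv = 150 kips → shear rupture governs the shear term.
R_n = 131 + 1.0 × 65 × 0.5469 = 166.6 kips.
Design strength φR_n = 0.75 × 166.6 = 125 kips.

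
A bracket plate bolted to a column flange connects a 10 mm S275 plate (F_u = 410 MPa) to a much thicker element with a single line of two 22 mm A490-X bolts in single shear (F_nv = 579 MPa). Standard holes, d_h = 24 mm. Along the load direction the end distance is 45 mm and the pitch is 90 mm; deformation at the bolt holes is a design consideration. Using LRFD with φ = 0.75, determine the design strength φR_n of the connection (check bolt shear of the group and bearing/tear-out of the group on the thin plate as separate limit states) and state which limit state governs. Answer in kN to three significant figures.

Bolt shear: A_b = π·22²/4 = 380.1 mm²; R_n = 579 × 380.1 × 2 × 1 / 1000 = 440.2 kN → 0.75 × 440.2 = 330 kN.
Bearing (1.2 l_c t F_u ≤ 2.4 d t F_u): upper limit = 2.4·22·10·410 / 1000 = 216.5 kN.
  Edge l_c = 45 − 24/2 = 33 → r_n = 162.4 kN; interior l_c = 90 − 24 = 66 → r_n = 216.5 kN.
  R_n,bearing = 1·162.4 + 1·216.5 = 378.8 kN → 0.75 × 378.8 = 284 kN.
Bearing governs: 284 kN.

284 kN (bearing governs)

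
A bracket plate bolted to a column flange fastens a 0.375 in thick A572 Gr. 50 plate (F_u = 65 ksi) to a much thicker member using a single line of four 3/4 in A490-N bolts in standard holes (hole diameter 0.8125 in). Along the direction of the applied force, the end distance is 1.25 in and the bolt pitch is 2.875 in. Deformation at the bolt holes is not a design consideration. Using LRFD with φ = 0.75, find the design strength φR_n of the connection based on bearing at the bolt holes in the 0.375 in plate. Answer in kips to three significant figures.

147 kips

Per bolt r_n = 1.5 l_c t F_u ≤ 3.0 d t F_u; upper limit = 3.0 × 0.75 × 0.375 × 65 = 54.84 kips.
Edge bolt: l_c = 1.25 − 0.8125/2 = 0.8438 in → 1.5 × 0.8438 × 0.375 × 65 = 30.85 → r_n = 30.85 kips.
Interior bolts: l_c = 2.875 − 0.8125 = 2.062 in → 1.5 × 2.062 × 0.375 × 65 = 75.41 → r_n = 54.84 kips.
R_n = 1 × 30.85 + 3 × 54.84 = 195.4 kips.
Design strength φR_n = 0.75 × 195.4 = 147 kips.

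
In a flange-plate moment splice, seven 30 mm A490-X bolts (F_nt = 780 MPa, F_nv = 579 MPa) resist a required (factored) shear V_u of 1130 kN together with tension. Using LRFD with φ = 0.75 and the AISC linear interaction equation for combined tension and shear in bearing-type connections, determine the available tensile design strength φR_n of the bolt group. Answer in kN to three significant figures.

2240 kN

A_b = π·30²/4 = 706.9 mm²; f_rv = 1130 × 1000 / (7 × 706.9) = 228.4 MPa.
F'_nt = 1.3 F_nt − (F_nt / φF_nv) f_rv = 1.3·780 − (780/(0.75·579))·228.4 = 603.8 MPa, capped at F_nt → F'_nt = 603.8 MPa.
R_n = F'_nt · A_b · n = 603.8 × 706.9 × 7 / 1000 = 2988 kN.
Design strength φR_n = 0.75 × 2988 = 2240 kN.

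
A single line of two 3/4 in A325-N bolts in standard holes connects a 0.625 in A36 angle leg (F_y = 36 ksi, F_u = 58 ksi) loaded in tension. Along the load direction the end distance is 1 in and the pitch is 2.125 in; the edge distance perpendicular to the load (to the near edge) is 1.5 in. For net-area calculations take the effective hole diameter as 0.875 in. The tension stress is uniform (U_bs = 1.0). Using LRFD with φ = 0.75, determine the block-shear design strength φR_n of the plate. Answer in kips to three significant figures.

58.5 kips

Shear plane L_v = 1 + 1·2.125 = 3.125 in; A_gv = 3.125 × 0.625 = 1.953 in².
A_nv = (3.125 − 1.5·0.875) × 0.625 = 1.133 in².
A_nt = (1.5 − 0.5·0.875) × 0.625 = 0.6641 in².
0.6 F_u A_nv = 39.42 kips; 0.6 F_y A_gv = 42.19 kips → shear rupture governs the shear term.
R_n = 39.42 + 1.0 × 58 × 0.6641 = 77.94 kips.
Design strength φR_n = 0.75 × 77.94 = 58.5 kips.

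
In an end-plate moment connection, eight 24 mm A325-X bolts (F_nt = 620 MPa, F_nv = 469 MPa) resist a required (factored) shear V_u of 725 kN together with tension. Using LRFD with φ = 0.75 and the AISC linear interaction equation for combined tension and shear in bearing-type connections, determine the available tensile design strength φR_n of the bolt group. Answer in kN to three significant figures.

A_b = π·24²/4 = 452.4 mm²; f_rv = 725 × 1000 / (8 × 452.4) = 200.3 MPa.
F'_nt = 1.3 F_nt − (F_nt / φF_nv) f_rv = 1.3·620 − (620/(0.75·469))·200.3 = 452.9 MPa, capped at F_nt → F'_nt = 452.9 MPa.
R_n = F'_nt · A_b · n = 452.9 × 452.4 × 8 / 1000 = 1639 kN.
Design strength φR_n = 0.75 × 1639 = 1230 kN.

1230 kN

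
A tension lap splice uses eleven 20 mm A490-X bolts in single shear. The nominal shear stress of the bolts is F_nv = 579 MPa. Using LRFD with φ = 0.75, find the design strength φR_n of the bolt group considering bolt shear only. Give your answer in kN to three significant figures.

A_b = π × 20² / 4 = 314.2 mm².
R_n = F_nv · A_b · n · n_s = 579 × 314.2 × 11 × 1 / 1000 = 2001 kN.
Design strength φR_n = 0.75 × 2001 = 1500 kN.

1500 kN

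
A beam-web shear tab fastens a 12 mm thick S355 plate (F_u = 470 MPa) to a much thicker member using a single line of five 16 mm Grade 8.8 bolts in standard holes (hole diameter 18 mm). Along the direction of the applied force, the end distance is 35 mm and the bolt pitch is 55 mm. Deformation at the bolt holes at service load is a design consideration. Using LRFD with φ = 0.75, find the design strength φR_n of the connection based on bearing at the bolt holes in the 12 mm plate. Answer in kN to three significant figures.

Per bolt r_n = 1.2 l_c t F_u ≤ 2.4 d t F_u; upper limit = 2.4 × 16 × 12 × 470 / 1000 = 216.6 kN.
Edge bolt: l_c = 35 − 18/2 = 26 mm → 1.2 × 26 × 12 × 470 / 1000 = 176 → r_n = 176 kN.
Interior bolts: l_c = 55 − 18 = 37 mm → 1.2 × 37 × 12 × 470 / 1000 = 250.4 → r_n = 216.6 kN.
R_n = 1 × 176 + 4 × 216.6 = 1042 kN.
Design strength φR_n = 0.75 × 1042 = 782 kN.

782 kN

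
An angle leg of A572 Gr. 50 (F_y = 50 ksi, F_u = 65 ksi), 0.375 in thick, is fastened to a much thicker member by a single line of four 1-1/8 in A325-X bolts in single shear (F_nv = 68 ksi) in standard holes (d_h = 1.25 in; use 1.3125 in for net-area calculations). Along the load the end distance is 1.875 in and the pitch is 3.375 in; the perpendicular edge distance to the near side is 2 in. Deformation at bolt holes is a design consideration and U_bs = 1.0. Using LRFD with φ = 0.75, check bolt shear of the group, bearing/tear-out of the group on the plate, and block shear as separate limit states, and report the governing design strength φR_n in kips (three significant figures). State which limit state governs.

106 kips (block shear governs)

Bolt shear: A_b = π·1.125²/4 = 0.994 in²; R_n = 68 × 0.994 × 4 × 1 = 270.4 kips → 0.75 × 270.4 = 203 kips.
Bearing: edge l_c = 1.25, r_n = 36.56 kips; interior l_c = 2.125, r_n = 62.16 kips; R_n = 36.56 + 3·62.16 = 223 kips → 167 kips.
Block shear: A_gv = 4.5, A_nv = 2.777, A_nt = 0.5039 in²; R_n = min(0.6F_uA_nv, 0.6F_yA_gv) + U_bs·F_u·A_nt = 141.1 kips → 106 kips.
Block shear governs: 106 kips.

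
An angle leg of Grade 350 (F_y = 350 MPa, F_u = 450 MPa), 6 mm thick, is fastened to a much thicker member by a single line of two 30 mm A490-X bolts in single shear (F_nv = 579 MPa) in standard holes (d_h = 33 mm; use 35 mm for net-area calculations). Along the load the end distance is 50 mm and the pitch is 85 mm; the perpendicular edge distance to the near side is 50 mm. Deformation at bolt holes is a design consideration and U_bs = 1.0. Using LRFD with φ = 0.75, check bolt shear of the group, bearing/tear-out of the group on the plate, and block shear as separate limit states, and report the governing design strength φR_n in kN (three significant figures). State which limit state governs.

166 kN (block shear governs)

Bolt shear: A_b = π·30²/4 = 706.9 mm²; R_n = 579 × 706.9 × 2 × 1 / 1000 = 818.5 kN → 0.75 × 818.5 = 614 kN.
Bearing: edge l_c = 33.5, r_n = 108.5 kN; interior l_c = 52, r_n = 168.5 kN; R_n = 108.5 + 1·168.5 = 277 kN → 208 kN.
Block shear: A_gv = 810, A_nv = 495, A_nt = 195 mm²; R_n = min(0.6F_uA_nv, 0.6F_yA_gv) + U_bs·F_u·A_nt = 221.4 kN → 166 kN.
Block shear governs: 166 kN.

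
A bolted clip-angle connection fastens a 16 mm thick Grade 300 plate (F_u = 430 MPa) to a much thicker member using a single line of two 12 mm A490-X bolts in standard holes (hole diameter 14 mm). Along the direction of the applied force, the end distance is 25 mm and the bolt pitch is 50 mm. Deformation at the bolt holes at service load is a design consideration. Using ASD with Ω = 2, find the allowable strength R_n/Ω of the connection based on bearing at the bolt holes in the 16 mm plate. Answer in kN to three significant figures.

Per bolt r_n = 1.2 l_c t F_u ≤ 2.4 d t F_u; upper limit = 2.4 × 12 × 16 × 430 / 1000 = 198.1 kN.
Edge bolt: l_c = 25 − 14/2 = 18 mm → 1.2 × 18 × 16 × 430 / 1000 = 148.6 → r_n = 148.6 kN.
Interior bolts: l_c = 50 − 14 = 36 mm → 1.2 × 36 × 16 × 430 / 1000 = 297.2 → r_n = 198.1 kN.
R_n = 1 × 148.6 + 1 × 198.1 = 346.8 kN.
Allowable strength R_n/Ω = 346.8 / 2 = 173 kN.

173 kN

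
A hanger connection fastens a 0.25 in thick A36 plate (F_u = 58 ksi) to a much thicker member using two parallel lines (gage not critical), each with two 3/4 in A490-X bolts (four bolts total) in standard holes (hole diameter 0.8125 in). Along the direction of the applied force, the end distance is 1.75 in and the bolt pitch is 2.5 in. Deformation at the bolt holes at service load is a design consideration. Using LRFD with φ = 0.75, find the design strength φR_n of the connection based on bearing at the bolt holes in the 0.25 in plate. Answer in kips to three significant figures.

74.2 kips

Per bolt r_n = 1.2 l_c t F_u ≤ 2.4 d t F_u; upper limit = 2.4 × 0.75 × 0.25 × 58 = 26.1 kips.
Edge bolt: l_c = 1.75 − 0.8125/2 = 1.344 in → 1.2 × 1.344 × 0.25 × 58 = 23.38 → r_n = 23.38 kips.
Interior bolts: l_c = 2.5 − 0.8125 = 1.688 in → 1.2 × 1.688 × 0.25 × 58 = 29.36 → r_n = 26.1 kips.
R_n = 2 × 23.38 + 2 × 26.1 = 98.96 kips.
Design strength φR_n = 0.75 × 98.96 = 74.2 kips.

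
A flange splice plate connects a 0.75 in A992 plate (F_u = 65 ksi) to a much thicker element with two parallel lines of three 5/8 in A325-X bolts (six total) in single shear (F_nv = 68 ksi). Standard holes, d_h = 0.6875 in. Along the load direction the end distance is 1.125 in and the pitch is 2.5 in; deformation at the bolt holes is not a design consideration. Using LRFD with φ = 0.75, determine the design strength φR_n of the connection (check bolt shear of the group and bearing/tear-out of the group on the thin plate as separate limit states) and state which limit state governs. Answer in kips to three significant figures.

Bolt shear: A_b = π·0.625²/4 = 0.3068 in²; R_n = 68 × 0.3068 × 6 × 1 = 125.2 kips → 0.75 × 125.2 = 93.9 kips.
Bearing (1.5 l_c t F_u ≤ 3.0 d t F_u): upper limit = 3.0·0.625·0.75·65 = 91.41 kips.
  Edge l_c = 1.125 − 0.6875/2 = 0.7812 → r_n = 57.13 kips; interior l_c = 2.5 − 0.6875 = 1.812 → r_n = 91.41 kips.
  R_n,bearing = 2·57.13 + 4·91.41 = 479.9 kips → 0.75 × 479.9 = 360 kips.
Bolt shear governs: 93.9 kips.

93.9 kips (bolt shear governs)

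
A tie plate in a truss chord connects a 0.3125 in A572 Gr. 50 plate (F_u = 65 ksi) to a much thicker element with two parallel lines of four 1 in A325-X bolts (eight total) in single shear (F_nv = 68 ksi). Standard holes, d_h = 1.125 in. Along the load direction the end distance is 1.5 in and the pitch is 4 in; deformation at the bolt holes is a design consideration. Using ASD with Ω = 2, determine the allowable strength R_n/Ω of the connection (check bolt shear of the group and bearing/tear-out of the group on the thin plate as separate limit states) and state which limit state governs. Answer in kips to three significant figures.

Bolt shear: A_b = π·1²/4 = 0.7854 in²; R_n = 68 × 0.7854 × 8 × 1 = 427.3 kips → 427.3 / 2 = 214 kips.
Bearing (1.2 l_c t F_u ≤ 2.4 d t F_u): upper limit = 2.4·1·0.3125·65 = 48.75 kips.
  Edge l_c = 1.5 − 1.125/2 = 0.9375 → r_n = 22.85 kips; interior l_c = 4 − 1.125 = 2.875 → r_n = 48.75 kips.
  R_n,bearing = 2·22.85 + 6·48.75 = 338.2 kips → 338.2 / 2 = 169 kips.
Bearing governs: 169 kips.

169 kips (bearing governs)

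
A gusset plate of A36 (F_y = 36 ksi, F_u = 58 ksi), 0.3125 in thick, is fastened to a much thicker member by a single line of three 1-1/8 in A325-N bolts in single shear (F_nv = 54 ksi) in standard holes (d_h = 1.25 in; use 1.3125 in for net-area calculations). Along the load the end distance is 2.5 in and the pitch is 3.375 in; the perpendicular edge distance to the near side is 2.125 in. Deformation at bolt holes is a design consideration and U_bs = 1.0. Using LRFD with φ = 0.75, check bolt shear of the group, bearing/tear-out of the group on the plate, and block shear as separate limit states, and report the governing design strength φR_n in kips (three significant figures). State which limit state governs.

66.8 kips (block shear governs)

Bolt shear: A_b = π·1.125²/4 = 0.994 in²; R_n = 54 × 0.994 × 3 × 1 = 161 kips → 0.75 × 161 = 121 kips.
Bearing: edge l_c = 1.875, r_n = 40.78 kips; interior l_c = 2.125, r_n = 46.22 kips; R_n = 40.78 + 2·46.22 = 133.2 kips → 99.9 kips.
Block shear: A_gv = 2.891, A_nv = 1.865, A_nt = 0.459 in²; R_n = min(0.6F_uA_nv, 0.6F_yA_gv) + U_bs·F_u·A_nt = 89.06 kips → 66.8 kips.
Block shear governs: 66.8 kips.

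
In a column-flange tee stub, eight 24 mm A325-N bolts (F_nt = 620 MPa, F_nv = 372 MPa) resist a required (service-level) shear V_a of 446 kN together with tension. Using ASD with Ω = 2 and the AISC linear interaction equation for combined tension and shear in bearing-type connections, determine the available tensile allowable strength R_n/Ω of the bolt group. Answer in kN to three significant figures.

A_b = π·24²/4 = 452.4 mm²; f_rv = 446 × 1000 / (8 × 452.4) = 123.2 MPa.
F'_nt = 1.3 F_nt − (Ω F_nt / F_nv) f_rv = 1.3·620 − (2·620/372)·123.2 = 395.2 MPa, capped at F_nt → F'_nt = 395.2 MPa.
R_n = F'_nt · A_b · n = 395.2 × 452.4 × 8 / 1000 = 1430 kN.
Allowable strength R_n/Ω = 1430 / 2 = 715 kN.

715 kN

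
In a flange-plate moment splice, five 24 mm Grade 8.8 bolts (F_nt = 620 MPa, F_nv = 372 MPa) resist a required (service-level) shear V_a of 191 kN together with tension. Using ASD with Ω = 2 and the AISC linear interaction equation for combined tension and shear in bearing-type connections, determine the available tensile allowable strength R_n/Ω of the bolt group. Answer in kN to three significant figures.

A_b = π·24²/4 = 452.4 mm²; f_rv = 191 × 1000 / (5 × 452.4) = 84.44 MPa.
F'_nt = 1.3 F_nt − (Ω F_nt / F_nv) f_rv = 1.3·620 − (2·620/372)·84.44 = 524.5 MPa, capped at F_nt → F'_nt = 524.5 MPa.
R_n = F'_nt · A_b · n = 524.5 × 452.4 × 5 / 1000 = 1186 kN.
Allowable strength R_n/Ω = 1186 / 2 = 593 kN.

593 kN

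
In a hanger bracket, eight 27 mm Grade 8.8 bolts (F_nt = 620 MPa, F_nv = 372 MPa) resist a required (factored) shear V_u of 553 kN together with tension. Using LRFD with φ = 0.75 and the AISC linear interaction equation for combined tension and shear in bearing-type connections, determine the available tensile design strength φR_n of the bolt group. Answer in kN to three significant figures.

A_b = π·27²/4 = 572.6 mm²; f_rv = 553 × 1000 / (8 × 572.6) = 120.7 MPa.
F'_nt = 1.3 F_nt − (F_nt / φF_nv) f_rv = 1.3·620 − (620/(0.75·372))·120.7 = 537.7 MPa, capped at F_nt → F'_nt = 537.7 MPa.
R_n = F'_nt · A_b · n = 537.7 × 572.6 × 8 / 1000 = 2463 kN.
Design strength φR_n = 0.75 × 2463 = 1850 kN.

1850 kN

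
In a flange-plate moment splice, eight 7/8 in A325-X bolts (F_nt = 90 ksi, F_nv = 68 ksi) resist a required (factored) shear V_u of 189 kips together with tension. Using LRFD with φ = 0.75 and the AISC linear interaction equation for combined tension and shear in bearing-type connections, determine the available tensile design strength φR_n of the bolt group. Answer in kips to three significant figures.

A_b = π·0.875²/4 = 0.6013 in²; f_rv = 189 / (8 × 0.6013) = 39.29 ksi.
F'_nt = 1.3 F_nt − (F_nt / φF_nv) f_rv = 1.3·90 − (90/(0.75·68))·39.29 = 47.67 ksi, capped at F_nt → F'_nt = 47.67 ksi.
R_n = F'_nt · A_b · n = 47.67 × 0.6013 × 8 = 229.3 kips.
Design strength φR_n = 0.75 × 229.3 = 172 kips.

172 kips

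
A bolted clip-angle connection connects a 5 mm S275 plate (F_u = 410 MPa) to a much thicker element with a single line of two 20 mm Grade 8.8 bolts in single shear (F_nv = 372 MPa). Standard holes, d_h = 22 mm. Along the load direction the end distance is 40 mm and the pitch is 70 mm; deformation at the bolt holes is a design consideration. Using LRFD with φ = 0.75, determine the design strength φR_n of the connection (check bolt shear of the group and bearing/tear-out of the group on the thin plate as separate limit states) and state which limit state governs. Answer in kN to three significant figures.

Bolt shear: A_b = π·20²/4 = 314.2 mm²; R_n = 372 × 314.2 × 2 × 1 / 1000 = 233.7 kN → 0.75 × 233.7 = 175 kN.
Bearing (1.2 l_c t F_u ≤ 2.4 d t F_u): upper limit = 2.4·20·5·410 / 1000 = 98.4 kN.
  Edge l_c = 40 − 22/2 = 29 → r_n = 71.34 kN; interior l_c = 70 − 22 = 48 → r_n = 98.4 kN.
  R_n,bearing = 1·71.34 + 1·98.4 = 169.7 kN → 0.75 × 169.7 = 127 kN.
Bearing governs: 127 kN.

127 kN (bearing governs)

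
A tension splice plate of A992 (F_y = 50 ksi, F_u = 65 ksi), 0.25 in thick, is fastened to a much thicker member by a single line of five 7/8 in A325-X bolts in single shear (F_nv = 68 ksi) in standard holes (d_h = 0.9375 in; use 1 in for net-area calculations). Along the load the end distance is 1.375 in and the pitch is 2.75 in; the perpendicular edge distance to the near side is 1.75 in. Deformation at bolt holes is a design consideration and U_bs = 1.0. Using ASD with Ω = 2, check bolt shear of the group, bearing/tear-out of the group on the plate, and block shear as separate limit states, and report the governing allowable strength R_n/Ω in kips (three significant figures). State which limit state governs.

Bolt shear: A_b = π·0.875²/4 = 0.6013 in²; R_n = 68 × 0.6013 × 5 × 1 = 204.4 kips → 204.4 / 2 = 102 kips.
Bearing: edge l_c = 0.9062, r_n = 17.67 kips; interior l_c = 1.812, r_n = 34.12 kips; R_n = 17.67 + 4·34.12 = 154.2 kips → 77.1 kips.
Block shear: A_gv = 3.094, A_nv = 1.969, A_nt = 0.3125 in²; R_n = min(0.6F_uA_nv, 0.6F_yA_gv) + U_bs·F_u·A_nt = 97.09 kips → 48.5 kips.
Block shear governs: 48.5 kips.

48.5 kips (block shear governs)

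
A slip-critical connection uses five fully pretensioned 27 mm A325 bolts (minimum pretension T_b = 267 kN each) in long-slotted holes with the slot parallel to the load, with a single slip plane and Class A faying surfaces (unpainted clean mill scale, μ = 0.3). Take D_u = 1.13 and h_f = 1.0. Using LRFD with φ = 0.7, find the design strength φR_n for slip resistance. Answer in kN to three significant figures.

R_n = μ · D_u · h_f · T_b · n_s · n_b = 0.3 × 1.13 × 1.0 × 267 × 1 × 5 = 452.6 kN.
Design strength φR_n = 0.7 × 452.6 = 317 kN.

317 kN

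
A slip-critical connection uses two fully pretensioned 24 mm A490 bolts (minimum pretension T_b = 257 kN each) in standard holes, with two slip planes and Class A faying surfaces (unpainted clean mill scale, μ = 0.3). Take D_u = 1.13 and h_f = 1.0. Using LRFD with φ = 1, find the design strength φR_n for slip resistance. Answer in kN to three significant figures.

R_n = μ · D_u · h_f · T_b · n_s · n_b = 0.3 × 1.13 × 1.0 × 257 × 2 × 2 = 348.5 kN.
Design strength φR_n = 1 × 348.5 = 348 kN.

348 kN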